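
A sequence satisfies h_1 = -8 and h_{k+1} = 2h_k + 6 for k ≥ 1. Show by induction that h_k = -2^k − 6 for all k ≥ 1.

Base case: h_1 = -8, and -2^1 − 6 = -2 − 6 = -8.
Assume h_r = -2^r − 6 for some r ≥ 1.
Then h_{r+1} = 2h_r + 6 = 2·(-2^r − 6) + 6 = -2^{r+1} − 12 + 6 = -2^{r+1} − 6.
By induction, h_k = -2^k − 6 for all k ≥ 1.

h_k = -2^k − 6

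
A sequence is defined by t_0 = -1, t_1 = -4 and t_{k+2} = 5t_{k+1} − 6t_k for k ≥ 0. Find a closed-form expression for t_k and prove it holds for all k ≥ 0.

Claim: t_k = 2^k − 2·3^k.

Base cases: t_0 = -1 and 2^0 − 2·3^0 = -1; t_1 = -4 and 2^1 − 2·3^1 = -4.
Assume t_j = 2^j − 2·3^j for all 0 ≤ j ≤ m, where m ≥ 1.
Then t_{m+1} = 5t_m − 6t_{m−1} = 5·(2^m − 2·3^m) − 6·(2^{m−1} − 2·3^{m−1}) = (5·2 − 6)2^{m−1} − 2·(5·3 − 6)3^{m−1} = 4·2^{m−1} − 18·3^{m−1} = 2^{m+1} − 2·3^{m+1}.
Hence t_k = 2^k − 2·3^k for every k ≥ 0, by strong induction.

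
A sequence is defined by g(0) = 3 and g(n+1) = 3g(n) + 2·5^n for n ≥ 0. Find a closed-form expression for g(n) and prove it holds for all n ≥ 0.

Claim: g(n) = 2·3^n + 5^n.

Base case: g(0) = 3, and 2·3^0 + 5^0 = 2 + 1 = 3.
Assume g(m) = 2·3^m + 5^m for some m ≥ 0.
Then g(m+1) = 3g(m) + 2·5^m = 3·(2·3^m + 5^m) + 2·5^m = 2·3^{m+1} + 3·5^m + 2·5^m = 2·3^{m+1} + 5·5^m = 2·3^{m+1} + 5^{m+1}.
So the formula holds for m+1, and by induction g(n) = 2·3^n + 5^n for all n ≥ 0.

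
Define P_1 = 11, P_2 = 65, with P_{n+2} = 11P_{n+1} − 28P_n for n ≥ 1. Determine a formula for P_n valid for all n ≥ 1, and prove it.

Claim: P_n = 7^n + 4^n.

Base cases: P_1 = 11 and 7^1 + 4^1 = 11; P_2 = 65 and 7^2 + 4^2 = 65.
Assume P_i = 7^i + 4^i for all 1 ≤ i ≤ j, where j ≥ 2.
Then P_{j+1} = 11P_j − 28P_{j−1} = 11·(7^j + 4^j) − 28·(7^{j−1} + 4^{j−1}) = (11·7 − 28)7^{j−1} + (11·4 − 28)4^{j−1} = 49·7^{j−1} + 16·4^{j−1} = 7^{j+1} + 4^{j+1}.
By strong induction, P_n = 7^n + 4^n for all n ≥ 1.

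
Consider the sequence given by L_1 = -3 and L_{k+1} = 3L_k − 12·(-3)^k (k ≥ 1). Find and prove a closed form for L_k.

Claim: L_k = 3^k + 2·(-3)^k.

Base case: L_1 = -3, and 3^1 + 2·(-3)^1 = 3 − 6 = -3.
Assume L_m = 3^m + 2·(-3)^m for some m ≥ 1.
Then L_{m+1} = 3L_m − 12·(-3)^m = 3·(3^m + 2·(-3)^m) − 12·(-3)^m = 3^{m+1} + 6·(-3)^m − 12·(-3)^m = 3^{m+1} − 6·(-3)^m = 3^{m+1} + 2·(-3)^{m+1}.
So the formula holds for m+1, and by induction L_k = 3^k + 2·(-3)^k for all k ≥ 1.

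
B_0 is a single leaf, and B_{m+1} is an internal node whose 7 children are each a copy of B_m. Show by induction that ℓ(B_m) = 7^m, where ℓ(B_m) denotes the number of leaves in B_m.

Base case: ℓ(B_0) = 1, and 7^0 = 1.
Assume ℓ(B_k) = 7^k.
Then ℓ(B_{k+1}) = 7·ℓ(B_k) = 7·7^k = 7^{k+1}.
So the formula holds for k+1, and by induction ℓ(B_m) = 7^m for all m ≥ 0.

ℓ(B_m) = 7^m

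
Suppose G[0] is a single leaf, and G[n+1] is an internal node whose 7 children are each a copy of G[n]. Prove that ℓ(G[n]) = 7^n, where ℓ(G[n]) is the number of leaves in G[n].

Base case: ℓ(G[0]) = 1, and 7^0 = 1.
Assume ℓ(G[k]) = 7^k.
Then ℓ(G[k+1]) = 7·ℓ(G[k]) = 7·7^k = 7^{k+1}.
Hence ℓ(G[n]) = 7^n for every n ≥ 0, by induction.

ℓ(G[n]) = 7^n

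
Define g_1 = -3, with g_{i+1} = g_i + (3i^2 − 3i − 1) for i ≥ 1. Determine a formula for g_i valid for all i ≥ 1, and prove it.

Claim: g_i = i^3 − 3i^2 + i − 2.

Base case: g_1 = -3, and 1^3 − 3·1^2 + 1 − 2 = -3.
Assume g_m = m^3 − 3m^2 + m − 2.
Then g_{m+1} = g_m + (3m^2 − 3m − 1) = (m^3 − 3m^2 + m − 2) + (3m^2 − 3m − 1) = m^3 − 2m − 3,
and (m+1)^3 − 3·(m+1)^2 + (m+1) − 2 = m^3 − 2m − 3.
Hence g_i = i^3 − 3i^2 + i − 2 for every i ≥ 1, by induction.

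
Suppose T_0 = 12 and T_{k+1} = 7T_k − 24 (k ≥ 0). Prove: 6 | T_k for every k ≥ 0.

Base case: T_0 = 12 = 6·2, so 6 | T_0.
Assume 6 | T_r, so T_r = 6t for some integer t.
Then T_{r+1} = 7T_r − 24 = 7·(6t) − 24 = 6(7t − 4), so 6 | T_{r+1}.
By induction, 6 | T_k for all k ≥ 0.

6 | T_k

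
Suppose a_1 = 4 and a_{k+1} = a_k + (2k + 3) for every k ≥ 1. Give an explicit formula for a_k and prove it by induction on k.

Claim: a_k = k^2 + 2k + 1.

Base case: a_1 = 4, and 1^2 + 2·1 + 1 = 4.
Assume a_m = m^2 + 2m + 1.
Then a_{m+1} = a_m + (2m + 3) = (m^2 + 2m + 1) + (2m + 3) = m^2 + 4m + 4,
and (m+1)^2 + 2·(m+1) + 1 = m^2 + 4m + 4.
Hence a_k = k^2 + 2k + 1 for every k ≥ 1, by induction.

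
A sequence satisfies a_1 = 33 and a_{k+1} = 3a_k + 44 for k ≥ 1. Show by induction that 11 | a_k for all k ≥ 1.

Base case: a_1 = 33 = 11·3, so 11 | a_1.
Assume 11 | a_j, so a_j = 11t for some integer t.
Then a_{j+1} = 3a_j + 44 = 3·(11t) + 44 = 11(3t + 4), so 11 | a_{j+1}.
Hence 11 | a_k for every k ≥ 1, by induction.

11 | a_k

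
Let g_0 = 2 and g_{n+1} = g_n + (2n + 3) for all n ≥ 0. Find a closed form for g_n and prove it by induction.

Claim: g_n = n^2 + 2n + 2.

Base case: g_0 = 2, and 0^2 + 2·0 + 2 = 2.
Assume g_r = r^2 + 2r + 2.
Then g_{r+1} = g_r + (2r + 3) = (r^2 + 2r + 2) + (2r + 3) = r^2 + 4r + 5,
and (r+1)^2 + 2·(r+1) + 2 = r^2 + 4r + 5.
This completes the inductive step, so g_n = n^2 + 2n + 2 for all n ≥ 0.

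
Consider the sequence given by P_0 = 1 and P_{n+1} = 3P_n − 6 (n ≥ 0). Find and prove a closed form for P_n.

Claim: P_n = -2·3^n + 3.

Base case: P_0 = 1, and -2·3^0 + 3 = -2 + 3 = 1.
Assume P_r = -2·3^r + 3 for some r ≥ 0.
Then P_{r+1} = 3P_r − 6 = 3·(-2·3^r + 3) − 6 = -6·3^r + 9 − 6 = -2·3^{r+1} + 3.
This completes the inductive step, so P_n = -2·3^n + 3 for all n ≥ 0.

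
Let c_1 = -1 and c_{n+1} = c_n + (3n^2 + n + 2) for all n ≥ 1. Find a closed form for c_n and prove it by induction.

Claim: c_n = n^3 − n^2 + 2n − 3.

Base case: c_1 = -1, and 1^3 − 1^2 + 2·1 − 3 = -1.
Assume c_j = j^3 − j^2 + 2j − 3.
Then c_{j+1} = c_j + (3j^2 + j + 2) = (j^3 − j^2 + 2j − 3) + (3j^2 + j + 2) = j^3 + 2j^2 + 3j − 1,
and (j+1)^3 − (j+1)^2 + 2·(j+1) − 3 = j^3 + 2j^2 + 3j − 1.
This completes the inductive step, so c_n = n^3 − n^2 + 2n − 3 for all n ≥ 1.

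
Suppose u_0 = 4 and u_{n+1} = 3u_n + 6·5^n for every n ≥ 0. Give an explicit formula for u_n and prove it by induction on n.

Claim: u_n = 3^n + 3·5^n.

Base case: u_0 = 4, and 3^0 + 3·5^0 = 1 + 3 = 4.
Assume u_r = 3^r + 3·5^r for some r ≥ 0.
Then u_{r+1} = 3u_r + 6·5^r = 3·(3^r + 3·5^r) + 6·5^r = 3^{r+1} + 9·5^r + 6·5^r = 3^{r+1} + 15·5^r = 3^{r+1} + 3·5^{r+1}.
This completes the inductive step, so u_n = 3^n + 3·5^n for all n ≥ 0.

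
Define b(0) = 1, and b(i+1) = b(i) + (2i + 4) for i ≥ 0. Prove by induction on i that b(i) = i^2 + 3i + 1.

Base case: b(0) = 1, and 0^2 + 3·0 + 1 = 1.
Assume b(r) = r^2 + 3r + 1.
Then b(r+1) = b(r) + (2r + 4) = (r^2 + 3r + 1) + (2r + 4) = r^2 + 5r + 5,
and (r+1)^2 + 3·(r+1) + 1 = r^2 + 5r + 5.
By induction, b(i) = i^2 + 3i + 1 for all i ≥ 0.

b(i) = i^2 + 3i + 1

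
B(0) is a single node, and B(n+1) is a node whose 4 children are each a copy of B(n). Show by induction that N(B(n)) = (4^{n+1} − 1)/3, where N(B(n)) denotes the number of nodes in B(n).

Base case: N(B(0)) = 1, and (4^{0+1} − 1)/3 = 1.
Assume N(B(r)) = (4^{r+1} − 1)/3.
Then N(B(r+1)) = 1 + 4N(B(r)) = 1 + 4·(4^{r+1} − 1)/3 = 1 + (4^{r+2} − 4)/3 = (3 + 4^{r+2} − 4)/3 = (4^{r+2} − 1)/3.
By induction, N(B(n)) = (4^{n+1} − 1)/3 for all n ≥ 0.

N(B(n)) = (4^{n+1} − 1)/3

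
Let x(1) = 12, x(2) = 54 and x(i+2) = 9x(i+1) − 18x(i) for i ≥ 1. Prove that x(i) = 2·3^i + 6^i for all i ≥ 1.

Base cases: x(1) = 12 and 2·3^1 + 6^1 = 12; x(2) = 54 and 2·3^2 + 6^2 = 54.
Assume x(t) = 2·3^t + 6^t for all 1 ≤ t ≤ j, where j ≥ 2.
Then x(j+1) = 9x(j) − 18x(j−1) = 9·(2·3^j + 6^j) − 18·(2·3^{j−1} + 6^{j−1}) = 2·(9·3 − 18)3^{j−1} + (9·6 − 18)6^{j−1} = 18·3^{j−1} + 36·6^{j−1} = 2·3^{j+1} + 6^{j+1}.
Hence x(i) = 2·3^i + 6^i for every i ≥ 1, by strong induction.

x(i) = 2·3^i + 6^i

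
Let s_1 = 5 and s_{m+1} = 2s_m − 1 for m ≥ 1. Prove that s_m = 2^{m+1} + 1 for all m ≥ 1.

Base case: s_1 = 5, and 2^{1+1} + 1 = 4 + 1 = 5.
Assume s_r = 2^{r+1} + 1 for some r ≥ 1.
Then s_{r+1} = 2s_r − 1 = 2·(2^{r+1} + 1) − 1 = 2^{r+2} + 2 − 1 = 2^{r+2} + 1.
Hence s_m = 2^{m+1} + 1 for every m ≥ 1, by induction.

s_m = 2^{m+1} + 1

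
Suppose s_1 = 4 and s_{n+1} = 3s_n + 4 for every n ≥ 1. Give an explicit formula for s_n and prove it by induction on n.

Claim: s_n = 2·3^n − 2.

Base case: s_1 = 4, and 2·3^1 − 2 = 6 − 2 = 4.
Assume s_m = 2·3^m − 2 for some m ≥ 1.
Then s_{m+1} = 3s_m + 4 = 3·(2·3^m − 2) + 4 = 6·3^m − 6 + 4 = 2·3^{m+1} − 2.
Hence s_n = 2·3^n − 2 for every n ≥ 1, by induction.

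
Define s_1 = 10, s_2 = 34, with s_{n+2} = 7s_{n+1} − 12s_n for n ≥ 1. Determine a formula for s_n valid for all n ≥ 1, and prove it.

Claim: s_n = 4^n + 2·3^n.

Base cases: s_1 = 10 and 4^1 + 2·3^1 = 10; s_2 = 34 and 4^2 + 2·3^2 = 34.
Assume s_j = 4^j + 2·3^j for all 1 ≤ j ≤ k, where k ≥ 2.
Then s_{k+1} = 7s_k − 12s_{k−1} = 7·(4^k + 2·3^k) − 12·(4^{k−1} + 2·3^{k−1}) = (7·4 − 12)4^{k−1} + 2·(7·3 − 12)3^{k−1} = 16·4^{k−1} + 18·3^{k−1} = 4^{k+1} + 2·3^{k+1}.
Hence s_n = 4^n + 2·3^n for every n ≥ 1, by strong induction.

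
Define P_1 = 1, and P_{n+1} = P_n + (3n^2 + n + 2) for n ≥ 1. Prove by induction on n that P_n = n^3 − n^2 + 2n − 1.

Base case: P_1 = 1, and 1^3 − 1^2 + 2·1 − 1 = 1.
Assume P_j = j^3 − j^2 + 2j − 1.
Then P_{j+1} = P_j + (3j^2 + j + 2) = (j^3 − j^2 + 2j − 1) + (3j^2 + j + 2) = j^3 + 2j^2 + 3j + 1,
and (j+1)^3 − (j+1)^2 + 2·(j+1) − 1 = j^3 + 2j^2 + 3j + 1.
By induction, P_n = n^3 − n^2 + 2n − 1 for all n ≥ 1.

P_n = n^3 − n^2 + 2n − 1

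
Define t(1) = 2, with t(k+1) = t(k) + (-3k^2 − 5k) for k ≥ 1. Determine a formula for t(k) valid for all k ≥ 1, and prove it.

Claim: t(k) = -k^3 − k^2 + 2k + 2.

Base case: t(1) = 2, and -1^3 − 1^2 + 2·1 + 2 = 2.
Assume t(r) = -r^3 − r^2 + 2r + 2.
Then t(r+1) = t(r) + (-3r^2 − 5r) = (-r^3 − r^2 + 2r + 2) + (-3r^2 − 5r) = -r^3 − 4r^2 − 3r + 2,
and -(r+1)^3 − (r+1)^2 + 2·(r+1) + 2 = -r^3 − 4r^2 − 3r + 2.
Hence t(k) = -k^3 − k^2 + 2k + 2 for every k ≥ 1, by induction.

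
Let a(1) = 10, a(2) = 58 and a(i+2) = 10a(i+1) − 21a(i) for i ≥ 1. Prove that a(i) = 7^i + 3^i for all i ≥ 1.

Base cases: a(1) = 10 and 7^1 + 3^1 = 10; a(2) = 58 and 7^2 + 3^2 = 58.
Assume a(j) = 7^j + 3^j for all 1 ≤ j ≤ k, where k ≥ 2.
Then a(k+1) = 10a(k) − 21a(k−1) = 10·(7^k + 3^k) − 21·(7^{k−1} + 3^{k−1}) = (10·7 − 21)7^{k−1} + (10·3 − 21)3^{k−1} = 49·7^{k−1} + 9·3^{k−1} = 7^{k+1} + 3^{k+1}.
By strong induction, a(i) = 7^i + 3^i for all i ≥ 1.

a(i) = 7^i + 3^i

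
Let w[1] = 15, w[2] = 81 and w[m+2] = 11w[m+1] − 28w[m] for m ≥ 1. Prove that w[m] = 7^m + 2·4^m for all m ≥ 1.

Base cases: w[1] = 15 and 7^1 + 2·4^1 = 15; w[2] = 81 and 7^2 + 2·4^2 = 81.
Assume w[j] = 7^j + 2·4^j for all 1 ≤ j ≤ r, where r ≥ 2.
Then w[r+1] = 11w[r] − 28w[r−1] = 11·(7^r + 2·4^r) − 28·(7^{r−1} + 2·4^{r−1}) = (11·7 − 28)7^{r−1} + 2·(11·4 − 28)4^{r−1} = 49·7^{r−1} + 32·4^{r−1} = 7^{r+1} + 2·4^{r+1}.
This completes the inductive step, so w[m] = 7^m + 2·4^m for all m ≥ 1.

w[m] = 7^m + 2·4^m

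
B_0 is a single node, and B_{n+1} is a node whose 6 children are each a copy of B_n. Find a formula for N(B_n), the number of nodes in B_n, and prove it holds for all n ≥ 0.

Claim: N(B_n) = (6^{n+1} − 1)/5.

Base case: N(B_0) = 1, and (6^{0+1} − 1)/5 = 1.
Assume N(B_k) = (6^{k+1} − 1)/5.
Then N(B_{k+1}) = 1 + 6N(B_k) = 1 + 6·(6^{k+1} − 1)/5 = 1 + (6^{k+2} − 6)/5 = (5 + 6^{k+2} − 6)/5 = (6^{k+2} − 1)/5.
So the formula holds for k+1, and by induction N(B_n) = (6^{n+1} − 1)/5 for all n ≥ 0.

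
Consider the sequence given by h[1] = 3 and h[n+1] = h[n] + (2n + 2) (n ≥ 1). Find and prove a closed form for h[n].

Claim: h[n] = n^2 + n + 1.

Base case: h[1] = 3, and 1^2 + 1 + 1 = 3.
Assume h[r] = r^2 + r + 1.
Then h[r+1] = h[r] + (2r + 2) = (r^2 + r + 1) + (2r + 2) = r^2 + 3r + 3,
and (r+1)^2 + (r+1) + 1 = r^2 + 3r + 3.
By induction, h[n] = n^2 + n + 1 for all n ≥ 1.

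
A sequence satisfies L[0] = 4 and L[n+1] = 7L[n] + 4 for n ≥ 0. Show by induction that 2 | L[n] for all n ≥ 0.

Base case: L[0] = 4 = 2·2, so 2 | L[0].
Assume 2 | L[r], so L[r] = 2t for some integer t.
Then L[r+1] = 7L[r] + 4 = 7·(2t) + 4 = 2(7t + 2), so 2 | L[r+1].
By induction, 2 | L[n] for all n ≥ 0.

2 | L[n]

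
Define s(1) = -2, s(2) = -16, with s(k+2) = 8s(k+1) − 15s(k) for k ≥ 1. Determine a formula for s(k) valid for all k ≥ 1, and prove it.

Claim: s(k) = -5^k + 3^k.

Base cases: s(1) = -2 and -5^1 + 3^1 = -2; s(2) = -16 and -5^2 + 3^2 = -16.
Assume s(i) = -5^i + 3^i for all 1 ≤ i ≤ j, where j ≥ 2.
Then s(j+1) = 8s(j) − 15s(j−1) = 8·(-5^j + 3^j) − 15·(-5^{j−1} + 3^{j−1}) = -(8·5 − 15)5^{j−1} + (8·3 − 15)3^{j−1} = -25·5^{j−1} + 9·3^{j−1} = -5^{j+1} + 3^{j+1}.
By strong induction, s(k) = -5^k + 3^k for all k ≥ 1.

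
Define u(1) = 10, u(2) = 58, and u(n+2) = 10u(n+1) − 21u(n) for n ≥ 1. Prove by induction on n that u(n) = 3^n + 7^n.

Base cases: u(1) = 10 and 3^1 + 7^1 = 10; u(2) = 58 and 3^2 + 7^2 = 58.
Assume u(j) = 3^j + 7^j for all 1 ≤ j ≤ m, where m ≥ 2.
Then u(m+1) = 10u(m) − 21u(m−1) = 10·(3^m + 7^m) − 21·(3^{m−1} + 7^{m−1}) = (10·3 − 21)3^{m−1} + (10·7 − 21)7^{m−1} = 9·3^{m−1} + 49·7^{m−1} = 3^{m+1} + 7^{m+1}.
So the formula holds for m+1, and by strong induction u(n) = 3^n + 7^n for all n ≥ 1.

u(n) = 3^n + 7^n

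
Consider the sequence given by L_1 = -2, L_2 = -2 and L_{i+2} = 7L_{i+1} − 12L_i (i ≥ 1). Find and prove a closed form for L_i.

Claim: L_i = 4^i − 2·3^i.

Base cases: L_1 = -2 and 4^1 − 2·3^1 = -2; L_2 = -2 and 4^2 − 2·3^2 = -2.
Assume L_t = 4^t − 2·3^t for all 1 ≤ t ≤ j, where j ≥ 2.
Then L_{j+1} = 7L_j − 12L_{j−1} = 7·(4^j − 2·3^j) − 12·(4^{j−1} − 2·3^{j−1}) = (7·4 − 12)4^{j−1} − 2·(7·3 − 12)3^{j−1} = 16·4^{j−1} − 18·3^{j−1} = 4^{j+1} − 2·3^{j+1}.
This completes the inductive step, so L_i = 4^i − 2·3^i for all i ≥ 1.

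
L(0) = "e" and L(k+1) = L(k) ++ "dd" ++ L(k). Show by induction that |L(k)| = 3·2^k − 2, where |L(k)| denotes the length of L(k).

Base case: |L(0)| = 1, and 3·2^0 − 2 = 1.
Assume |L(j)| = 3·2^j − 2.
Then |L(j+1)| = |L(j)| + 2 + |L(j)| = 2|L(j)| + 2 = 2(3·2^j − 2) + 2 = 3·2^{j+1} − 4 + 2 = 3·2^{j+1} − 2.
By induction, |L(k)| = 3·2^k − 2 for all k ≥ 0.

|L(k)| = 3·2^k − 2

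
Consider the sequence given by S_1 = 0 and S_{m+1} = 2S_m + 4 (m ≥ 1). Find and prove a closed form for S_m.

Claim: S_m = 2^{m+1} − 4.

Base case: S_1 = 0, and 2^{1+1} − 4 = 4 − 4 = 0.
Assume S_j = 2^{j+1} − 4 for some j ≥ 1.
Then S_{j+1} = 2S_j + 4 = 2·(2^{j+1} − 4) + 4 = 2^{j+2} − 8 + 4 = 2^{j+2} − 4.
Hence S_m = 2^{m+1} − 4 for every m ≥ 1, by induction.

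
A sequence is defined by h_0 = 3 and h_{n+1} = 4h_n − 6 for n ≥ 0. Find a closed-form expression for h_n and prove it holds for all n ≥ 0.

Claim: h_n = 4^n + 2.

Base case: h_0 = 3, and 4^0 + 2 = 1 + 2 = 3.
Assume h_m = 4^m + 2 for some m ≥ 0.
Then h_{m+1} = 4h_m − 6 = 4·(4^m + 2) − 6 = 4^{m+1} + 8 − 6 = 4^{m+1} + 2.
This completes the inductive step, so h_n = 4^n + 2 for all n ≥ 0.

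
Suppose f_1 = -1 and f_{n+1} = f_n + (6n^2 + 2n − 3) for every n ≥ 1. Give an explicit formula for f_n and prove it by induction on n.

Claim: f_n = 2n^3 − 2n^2 − 3n + 2.

Base case: f_1 = -1, and 2·1^3 − 2·1^2 − 3·1 + 2 = -1.
Assume f_m = 2m^3 − 2m^2 − 3m + 2.
Then f_{m+1} = f_m + (6m^2 + 2m − 3) = (2m^3 − 2m^2 − 3m + 2) + (6m^2 + 2m − 3) = 2m^3 + 4m^2 − m − 1,
and 2·(m+1)^3 − 2·(m+1)^2 − 3·(m+1) + 2 = 2m^3 + 4m^2 − m − 1.
This completes the inductive step, so f_n = 2n^3 − 2n^2 − 3n + 2 for all n ≥ 1.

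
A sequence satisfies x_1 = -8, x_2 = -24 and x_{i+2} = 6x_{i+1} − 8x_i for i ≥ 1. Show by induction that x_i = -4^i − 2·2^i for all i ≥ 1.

Base cases: x_1 = -8 and -4^1 − 2·2^1 = -8; x_2 = -24 and -4^2 − 2·2^2 = -24.
Assume x_j = -4^j − 2·2^j for all 1 ≤ j ≤ r, where r ≥ 2.
Then x_{r+1} = 6x_r − 8x_{r−1} = 6·(-4^r − 2·2^r) − 8·(-4^{r−1} − 2·2^{r−1}) = -(6·4 − 8)4^{r−1} − 2·(6·2 − 8)2^{r−1} = -16·4^{r−1} − 8·2^{r−1} = -4^{r+1} − 2·2^{r+1}.
Hence x_i = -4^i − 2·2^i for every i ≥ 1, by strong induction.

x_i = -4^i − 2·2^i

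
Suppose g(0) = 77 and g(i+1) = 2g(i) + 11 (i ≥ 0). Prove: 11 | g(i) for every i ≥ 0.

Base case: g(0) = 77 = 11·7, so 11 | g(0).
Assume 11 | g(m), so g(m) = 11t for some integer t.
Then g(m+1) = 2g(m) + 11 = 2·(11t) + 11 = 11(2t + 1), so 11 | g(m+1).
This completes the inductive step, so 11 | g(i) for all i ≥ 0.

11 | g(i)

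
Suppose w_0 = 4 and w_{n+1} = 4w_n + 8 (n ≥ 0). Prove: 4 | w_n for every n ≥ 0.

Base case: w_0 = 4 = 4·1, so 4 | w_0.
Assume 4 | w_r, so w_r = 4t for some integer t.
Then w_{r+1} = 4w_r + 8 = 4·(4t) + 8 = 4(4t + 2), so 4 | w_{r+1}.
By induction, 4 | w_n for all n ≥ 0.

4 | w_n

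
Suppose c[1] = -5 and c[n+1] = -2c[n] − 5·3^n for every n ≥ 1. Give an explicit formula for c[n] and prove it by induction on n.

Claim: c[n] = (-2)^n − 3^n.

Base case: c[1] = -5, and (-2)^1 − 3^1 = -2 − 3 = -5.
Assume c[k] = (-2)^k − 3^k for some k ≥ 1.
Then c[k+1] = -2c[k] − 5·3^k = -2·((-2)^k − 3^k) − 5·3^k = (-2)^{k+1} + 2·3^k − 5·3^k = (-2)^{k+1} − 3·3^k = (-2)^{k+1} − 3^{k+1}.
So the formula holds for k+1, and by induction c[n] = (-2)^n − 3^n for all n ≥ 1.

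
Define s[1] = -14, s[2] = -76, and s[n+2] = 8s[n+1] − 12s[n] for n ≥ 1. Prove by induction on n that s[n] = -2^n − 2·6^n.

Base cases: s[1] = -14 and -2^1 − 2·6^1 = -14; s[2] = -76 and -2^2 − 2·6^2 = -76.
Assume s[i] = -2^i − 2·6^i for all 1 ≤ i ≤ j, where j ≥ 2.
Then s[j+1] = 8s[j] − 12s[j−1] = 8·(-2^j − 2·6^j) − 12·(-2^{j−1} − 2·6^{j−1}) = -(8·2 − 12)2^{j−1} − 2·(8·6 − 12)6^{j−1} = -4·2^{j−1} − 72·6^{j−1} = -2^{j+1} − 2·6^{j+1}.
This completes the inductive step, so s[n] = -2^n − 2·6^n for all n ≥ 1.

s[n] = -2^n − 2·6^n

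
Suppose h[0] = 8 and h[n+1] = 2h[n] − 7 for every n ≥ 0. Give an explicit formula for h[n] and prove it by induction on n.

Claim: h[n] = 2^n + 7.

Base case: h[0] = 8, and 2^0 + 7 = 1 + 7 = 8.
Assume h[r] = 2^r + 7 for some r ≥ 0.
Then h[r+1] = 2h[r] − 7 = 2·(2^r + 7) − 7 = 2^{r+1} + 14 − 7 = 2^{r+1} + 7.
This completes the inductive step, so h[n] = 2^n + 7 for all n ≥ 0.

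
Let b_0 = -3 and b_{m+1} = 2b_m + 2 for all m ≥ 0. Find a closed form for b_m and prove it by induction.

Claim: b_m = -2^m − 2.

Base case: b_0 = -3, and -2^0 − 2 = -1 − 2 = -3.
Assume b_k = -2^k − 2 for some k ≥ 0.
Then b_{k+1} = 2b_k + 2 = 2·(-2^k − 2) + 2 = -2^{k+1} − 4 + 2 = -2^{k+1} − 2.
Hence b_m = -2^m − 2 for every m ≥ 0, by induction.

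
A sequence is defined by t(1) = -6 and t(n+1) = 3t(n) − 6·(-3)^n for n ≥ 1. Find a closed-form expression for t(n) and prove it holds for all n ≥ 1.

Claim: t(n) = -3^n + (-3)^n.

Base case: t(1) = -6, and -3^1 + (-3)^1 = -3 − 3 = -6.
Assume t(k) = -3^k + (-3)^k for some k ≥ 1.
Then t(k+1) = 3t(k) − 6·(-3)^k = 3·(-3^k + (-3)^k) − 6·(-3)^k = -3^{k+1} + 3·(-3)^k − 6·(-3)^k = -3^{k+1} − 3·(-3)^k = -3^{k+1} + (-3)^{k+1}.
This completes the inductive step, so t(n) = -3^n + (-3)^n for all n ≥ 1.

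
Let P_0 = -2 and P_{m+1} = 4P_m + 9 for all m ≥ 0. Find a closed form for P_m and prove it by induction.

Claim: P_m = 4^m − 3.

Base case: P_0 = -2, and 4^0 − 3 = 1 − 3 = -2.
Assume P_j = 4^j − 3 for some j ≥ 0.
Then P_{j+1} = 4P_j + 9 = 4·(4^j − 3) + 9 = 4^{j+1} − 12 + 9 = 4^{j+1} − 3.
Hence P_m = 4^m − 3 for every m ≥ 0, by induction.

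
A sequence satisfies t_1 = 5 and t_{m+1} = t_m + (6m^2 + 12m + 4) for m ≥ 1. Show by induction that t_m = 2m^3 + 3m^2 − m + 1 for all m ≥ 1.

Base case: t_1 = 5, and 2·1^3 + 3·1^2 − 1 + 1 = 5.
Assume t_r = 2r^3 + 3r^2 − r + 1.
Then t_{r+1} = t_r + (6r^2 + 12r + 4) = (2r^3 + 3r^2 − r + 1) + (6r^2 + 12r + 4) = 2r^3 + 9r^2 + 11r + 5,
and 2·(r+1)^3 + 3·(r+1)^2 − (r+1) + 1 = 2r^3 + 9r^2 + 11r + 5.
This completes the inductive step, so t_m = 2m^3 + 3m^2 − m + 1 for all m ≥ 1.

t_m = 2m^3 + 3m^2 − m + 1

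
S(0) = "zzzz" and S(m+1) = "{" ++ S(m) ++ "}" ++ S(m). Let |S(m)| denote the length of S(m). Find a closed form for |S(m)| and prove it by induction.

Claim: |S(m)| = 6·2^m − 2.

Base case: |S(0)| = 4, and 6·2^0 − 2 = 4.
Assume |S(k)| = 6·2^k − 2.
Then |S(k+1)| = 1 + |S(k)| + 1 + |S(k)| = 2|S(k)| + 2 = 2(6·2^k − 2) + 2 = 6·2^{k+1} − 4 + 2 = 6·2^{k+1} − 2.
So the formula holds for k+1, and by induction |S(m)| = 6·2^m − 2 for all m ≥ 0.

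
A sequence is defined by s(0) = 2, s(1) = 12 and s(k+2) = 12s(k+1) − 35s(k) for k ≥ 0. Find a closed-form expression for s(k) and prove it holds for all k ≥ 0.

Claim: s(k) = 7^k + 5^k.

Base cases: s(0) = 2 and 7^0 + 5^0 = 2; s(1) = 12 and 7^1 + 5^1 = 12.
Assume s(j) = 7^j + 5^j for all 0 ≤ j ≤ m, where m ≥ 1.
Then s(m+1) = 12s(m) − 35s(m−1) = 12·(7^m + 5^m) − 35·(7^{m−1} + 5^{m−1}) = (12·7 − 35)7^{m−1} + (12·5 − 35)5^{m−1} = 49·7^{m−1} + 25·5^{m−1} = 7^{m+1} + 5^{m+1}.
By strong induction, s(k) = 7^k + 5^k for all k ≥ 0.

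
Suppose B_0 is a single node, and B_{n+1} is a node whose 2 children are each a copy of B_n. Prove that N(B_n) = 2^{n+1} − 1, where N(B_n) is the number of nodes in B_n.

Base case: N(B_0) = 1, and 2^{0+1} − 1 = 1.
Assume N(B_k) = 2^{k+1} − 1.
Then N(B_{k+1}) = 1 + 2N(B_k) = 1 + 2(2^{k+1} − 1) = 2^{k+2} − 2 + 1 = 2^{k+2} − 1.
By induction, N(B_n) = 2^{n+1} − 1 for all n ≥ 0.

N(B_n) = 2^{n+1} − 1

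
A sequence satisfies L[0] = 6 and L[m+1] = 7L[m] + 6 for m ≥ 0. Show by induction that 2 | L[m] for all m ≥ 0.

Base case: L[0] = 6 = 2·3, so 2 | L[0].
Assume 2 | L[r], so L[r] = 2t for some integer t.
Then L[r+1] = 7L[r] + 6 = 7·(2t) + 6 = 2(7t + 3), so 2 | L[r+1].
By induction, 2 | L[m] for all m ≥ 0.

2 | L[m]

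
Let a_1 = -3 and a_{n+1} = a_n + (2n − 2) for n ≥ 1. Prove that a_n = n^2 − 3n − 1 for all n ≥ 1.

Base case: a_1 = -3, and 1^2 − 3·1 − 1 = -3.
Assume a_k = k^2 − 3k − 1.
Then a_{k+1} = a_k + (2k − 2) = (k^2 − 3k − 1) + (2k − 2) = k^2 − k − 3,
and (k+1)^2 − 3·(k+1) − 1 = k^2 − k − 3.
This completes the inductive step, so a_n = n^2 − 3n − 1 for all n ≥ 1.

a_n = n^2 − 3n − 1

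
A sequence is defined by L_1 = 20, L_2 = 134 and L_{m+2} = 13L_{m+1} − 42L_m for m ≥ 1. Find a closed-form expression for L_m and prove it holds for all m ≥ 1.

Claim: L_m = 2·7^m + 6^m.

Base cases: L_1 = 20 and 2·7^1 + 6^1 = 20; L_2 = 134 and 2·7^2 + 6^2 = 134.
Assume L_i = 2·7^i + 6^i for all 1 ≤ i ≤ j, where j ≥ 2.
Then L_{j+1} = 13L_j − 42L_{j−1} = 13·(2·7^j + 6^j) − 42·(2·7^{j−1} + 6^{j−1}) = 2·(13·7 − 42)7^{j−1} + (13·6 − 42)6^{j−1} = 98·7^{j−1} + 36·6^{j−1} = 2·7^{j+1} + 6^{j+1}.
This completes the inductive step, so L_m = 2·7^m + 6^m for all m ≥ 1.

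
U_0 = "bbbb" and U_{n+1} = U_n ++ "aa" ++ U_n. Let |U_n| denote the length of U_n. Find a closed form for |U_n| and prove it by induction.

Claim: |U_n| = 6·2^n − 2.

Base case: |U_0| = 4, and 6·2^0 − 2 = 4.
Assume |U_k| = 6·2^k − 2.
Then |U_{k+1}| = |U_k| + 2 + |U_k| = 2|U_k| + 2 = 2(6·2^k − 2) + 2 = 6·2^{k+1} − 4 + 2 = 6·2^{k+1} − 2.
This completes the inductive step, so |U_n| = 6·2^n − 2 for all n ≥ 0.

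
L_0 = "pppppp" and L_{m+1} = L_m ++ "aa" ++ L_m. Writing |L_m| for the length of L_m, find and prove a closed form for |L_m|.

Claim: |L_m| = 2^{m+3} − 2.

Base case: |L_0| = 6, and 2^{0+3} − 2 = 6.
Assume |L_r| = 2^{r+3} − 2.
Then |L_{r+1}| = |L_r| + 2 + |L_r| = 2|L_r| + 2 = 2(2^{r+3} − 2) + 2 = 2^{r+1+3} − 4 + 2 = 2^{r+1+3} − 2.
By induction, |L_m| = 2^{m+3} − 2 for all m ≥ 0.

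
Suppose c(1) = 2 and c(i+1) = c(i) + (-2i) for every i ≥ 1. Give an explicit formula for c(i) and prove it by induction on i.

Claim: c(i) = -i^2 + i + 2.

Base case: c(1) = 2, and -1^2 + 1 + 2 = 2.
Assume c(j) = -j^2 + j + 2.
Then c(j+1) = c(j) + (-2j) = (-j^2 + j + 2) + (-2j) = -j^2 − j + 2,
and -(j+1)^2 + (j+1) + 2 = -j^2 − j + 2.
By induction, c(i) = -i^2 + i + 2 for all i ≥ 1.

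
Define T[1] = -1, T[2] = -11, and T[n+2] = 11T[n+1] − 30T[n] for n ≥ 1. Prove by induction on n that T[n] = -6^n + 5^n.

Base cases: T[1] = -1 and -6^1 + 5^1 = -1; T[2] = -11 and -6^2 + 5^2 = -11.
Assume T[j] = -6^j + 5^j for all 1 ≤ j ≤ r, where r ≥ 2.
Then T[r+1] = 11T[r] − 30T[r−1] = 11·(-6^r + 5^r) − 30·(-6^{r−1} + 5^{r−1}) = -(11·6 − 30)6^{r−1} + (11·5 − 30)5^{r−1} = -36·6^{r−1} + 25·5^{r−1} = -6^{r+1} + 5^{r+1}.
By strong induction, T[n] = -6^n + 5^n for all n ≥ 1.

T[n] = -6^n + 5^n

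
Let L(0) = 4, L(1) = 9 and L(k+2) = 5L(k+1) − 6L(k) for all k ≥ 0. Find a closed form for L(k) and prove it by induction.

Claim: L(k) = 3·2^k + 3^k.

Base cases: L(0) = 4 and 3·2^0 + 3^0 = 4; L(1) = 9 and 3·2^1 + 3^1 = 9.
Assume L(j) = 3·2^j + 3^j for all 0 ≤ j ≤ m, where m ≥ 1.
Then L(m+1) = 5L(m) − 6L(m−1) = 5·(3·2^m + 3^m) − 6·(3·2^{m−1} + 3^{m−1}) = 3·(5·2 − 6)2^{m−1} + (5·3 − 6)3^{m−1} = 12·2^{m−1} + 9·3^{m−1} = 3·2^{m+1} + 3^{m+1}.
Hence L(k) = 3·2^k + 3^k for every k ≥ 0, by strong induction.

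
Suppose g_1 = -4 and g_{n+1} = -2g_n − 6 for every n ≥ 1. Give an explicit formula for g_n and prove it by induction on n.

Claim: g_n = (-2)^n − 2.

Base case: g_1 = -4, and (-2)^1 − 2 = -2 − 2 = -4.
Assume g_k = (-2)^k − 2 for some k ≥ 1.
Then g_{k+1} = -2g_k − 6 = -2·((-2)^k − 2) − 6 = -2·(-2)^k + 4 − 6 = (-2)^{k+1} − 2.
Hence g_n = (-2)^n − 2 for every n ≥ 1, by induction.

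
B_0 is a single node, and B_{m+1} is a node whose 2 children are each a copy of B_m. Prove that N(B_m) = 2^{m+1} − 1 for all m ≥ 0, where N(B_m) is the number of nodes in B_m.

Base case: N(B_0) = 1, and 2^{0+1} − 1 = 1.
Assume N(B_r) = 2^{r+1} − 1.
Then N(B_{r+1}) = 1 + 2N(B_r) = 1 + 2(2^{r+1} − 1) = 2^{r+2} − 2 + 1 = 2^{r+2} − 1.
This completes the inductive step, so N(B_m) = 2^{m+1} − 1 for all m ≥ 0.

N(B_m) = 2^{m+1} − 1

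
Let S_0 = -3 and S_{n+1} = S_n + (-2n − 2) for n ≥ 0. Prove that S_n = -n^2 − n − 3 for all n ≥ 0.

Base case: S_0 = -3, and -0^2 − 0 − 3 = -3.
Assume S_m = -m^2 − m − 3.
Then S_{m+1} = S_m + (-2m − 2) = (-m^2 − m − 3) + (-2m − 2) = -m^2 − 3m − 5,
and -(m+1)^2 − (m+1) − 3 = -m^2 − 3m − 5.
By induction, S_n = -n^2 − n − 3 for all n ≥ 0.

S_n = -n^2 − n − 3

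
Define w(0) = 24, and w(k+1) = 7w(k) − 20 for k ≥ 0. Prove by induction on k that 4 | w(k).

Base case: w(0) = 24 = 4·6, so 4 | w(0).
Assume 4 | w(j), so w(j) = 4t for some integer t.
Then w(j+1) = 7w(j) − 20 = 7·(4t) − 20 = 4(7t − 5), so 4 | w(j+1).
Hence 4 | w(k) for every k ≥ 0, by induction.

4 | w(k)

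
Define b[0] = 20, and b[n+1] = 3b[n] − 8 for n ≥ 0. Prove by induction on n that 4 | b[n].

Base case: b[0] = 20 = 4·5, so 4 | b[0].
Assume 4 | b[r], so b[r] = 4t for some integer t.
Then b[r+1] = 3b[r] − 8 = 3·(4t) − 8 = 4(3t − 2), so 4 | b[r+1].
So the property holds for r+1, and by induction 4 | b[n] for all n ≥ 0.

4 | b[n]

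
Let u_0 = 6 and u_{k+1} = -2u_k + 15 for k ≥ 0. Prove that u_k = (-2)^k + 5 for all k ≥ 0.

Base case: u_0 = 6, and (-2)^0 + 5 = 1 + 5 = 6.
Assume u_m = (-2)^m + 5 for some m ≥ 0.
Then u_{m+1} = -2u_m + 15 = -2·((-2)^m + 5) + 15 = -2·(-2)^m − 10 + 15 = (-2)^{m+1} + 5.
So the formula holds for m+1, and by induction u_k = (-2)^k + 5 for all k ≥ 0.

u_k = (-2)^k + 5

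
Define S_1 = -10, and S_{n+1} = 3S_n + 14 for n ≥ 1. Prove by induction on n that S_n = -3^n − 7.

Base case: S_1 = -10, and -3^1 − 7 = -3 − 7 = -10.
Assume S_m = -3^m − 7 for some m ≥ 1.
Then S_{m+1} = 3S_m + 14 = 3·(-3^m − 7) + 14 = -3^{m+1} − 21 + 14 = -3^{m+1} − 7.
Hence S_n = -3^n − 7 for every n ≥ 1, by induction.

S_n = -3^n − 7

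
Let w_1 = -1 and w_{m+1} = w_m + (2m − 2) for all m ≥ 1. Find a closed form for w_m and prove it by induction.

Claim: w_m = m^2 − 3m + 1.

Base case: w_1 = -1, and 1^2 − 3·1 + 1 = -1.
Assume w_k = k^2 − 3k + 1.
Then w_{k+1} = w_k + (2k − 2) = (k^2 − 3k + 1) + (2k − 2) = k^2 − k − 1,
and (k+1)^2 − 3·(k+1) + 1 = k^2 − k − 1.
This completes the inductive step, so w_m = m^2 − 3m + 1 for all m ≥ 1.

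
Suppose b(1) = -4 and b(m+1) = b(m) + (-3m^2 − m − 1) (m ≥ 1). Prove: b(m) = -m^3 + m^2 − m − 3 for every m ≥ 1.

Base case: b(1) = -4, and -1^3 + 1^2 − 1 − 3 = -4.
Assume b(j) = -j^3 + j^2 − j − 3.
Then b(j+1) = b(j) + (-3j^2 − j − 1) = (-j^3 + j^2 − j − 3) + (-3j^2 − j − 1) = -j^3 − 2j^2 − 2j − 4,
and -(j+1)^3 + (j+1)^2 − (j+1) − 3 = -j^3 − 2j^2 − 2j − 4.
Hence b(m) = -m^3 + m^2 − m − 3 for every m ≥ 1, by induction.

b(m) = -m^3 + m^2 − m − 3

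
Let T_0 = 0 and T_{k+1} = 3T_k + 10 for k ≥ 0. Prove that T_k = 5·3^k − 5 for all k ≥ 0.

Base case: T_0 = 0, and 5·3^0 − 5 = 5 − 5 = 0.
Assume T_m = 5·3^m − 5 for some m ≥ 0.
Then T_{m+1} = 3T_m + 10 = 3·(5·3^m − 5) + 10 = 15·3^m − 15 + 10 = 5·3^{m+1} − 5.
This completes the inductive step, so T_k = 5·3^k − 5 for all k ≥ 0.

T_k = 5·3^k − 5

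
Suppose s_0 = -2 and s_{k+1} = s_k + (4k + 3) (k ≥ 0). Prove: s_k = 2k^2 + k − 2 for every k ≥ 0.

Base case: s_0 = -2, and 2·0^2 + 0 − 2 = -2.
Assume s_m = 2m^2 + m − 2.
Then s_{m+1} = s_m + (4m + 3) = (2m^2 + m − 2) + (4m + 3) = 2m^2 + 5m + 1,
and 2·(m+1)^2 + (m+1) − 2 = 2m^2 + 5m + 1.
This completes the inductive step, so s_k = 2k^2 + k − 2 for all k ≥ 0.

s_k = 2k^2 + k − 2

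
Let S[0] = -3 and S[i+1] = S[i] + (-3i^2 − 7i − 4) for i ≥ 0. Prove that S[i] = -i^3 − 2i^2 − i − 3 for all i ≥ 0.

Base case: S[0] = -3, and -0^3 − 2·0^2 − 0 − 3 = -3.
Assume S[m] = -m^3 − 2m^2 − m − 3.
Then S[m+1] = S[m] + (-3m^2 − 7m − 4) = (-m^3 − 2m^2 − m − 3) + (-3m^2 − 7m − 4) = -m^3 − 5m^2 − 8m − 7,
and -(m+1)^3 − 2·(m+1)^2 − (m+1) − 3 = -m^3 − 5m^2 − 8m − 7.
Hence S[i] = -i^3 − 2i^2 − i − 3 for every i ≥ 0, by induction.

S[i] = -i^3 − 2i^2 − i − 3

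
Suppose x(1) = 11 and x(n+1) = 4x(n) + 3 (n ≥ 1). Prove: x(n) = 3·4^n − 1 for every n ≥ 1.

Base case: x(1) = 11, and 3·4^1 − 1 = 12 − 1 = 11.
Assume x(k) = 3·4^k − 1 for some k ≥ 1.
Then x(k+1) = 4x(k) + 3 = 4·(3·4^k − 1) + 3 = 12·4^k − 4 + 3 = 3·4^{k+1} − 1.
This completes the inductive step, so x(n) = 3·4^n − 1 for all n ≥ 1.

x(n) = 3·4^n − 1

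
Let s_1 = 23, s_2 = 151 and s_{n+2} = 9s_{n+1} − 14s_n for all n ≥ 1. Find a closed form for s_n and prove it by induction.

Claim: s_n = 3·7^n + 2^n.

Base cases: s_1 = 23 and 3·7^1 + 2^1 = 23; s_2 = 151 and 3·7^2 + 2^2 = 151.
Assume s_j = 3·7^j + 2^j for all 1 ≤ j ≤ m, where m ≥ 2.
Then s_{m+1} = 9s_m − 14s_{m−1} = 9·(3·7^m + 2^m) − 14·(3·7^{m−1} + 2^{m−1}) = 3·(9·7 − 14)7^{m−1} + (9·2 − 14)2^{m−1} = 147·7^{m−1} + 4·2^{m−1} = 3·7^{m+1} + 2^{m+1}.
So the formula holds for m+1, and by strong induction s_n = 3·7^n + 2^n for all n ≥ 1.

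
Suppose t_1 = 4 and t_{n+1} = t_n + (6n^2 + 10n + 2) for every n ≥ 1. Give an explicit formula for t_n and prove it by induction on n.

Claim: t_n = 2n^3 + 2n^2 − 2n + 2.

Base case: t_1 = 4, and 2·1^3 + 2·1^2 − 2·1 + 2 = 4.
Assume t_r = 2r^3 + 2r^2 − 2r + 2.
Then t_{r+1} = t_r + (6r^2 + 10r + 2) = (2r^3 + 2r^2 − 2r + 2) + (6r^2 + 10r + 2) = 2r^3 + 8r^2 + 8r + 4,
and 2·(r+1)^3 + 2·(r+1)^2 − 2·(r+1) + 2 = 2r^3 + 8r^2 + 8r + 4.
Hence t_n = 2n^3 + 2n^2 − 2n + 2 for every n ≥ 1, by induction.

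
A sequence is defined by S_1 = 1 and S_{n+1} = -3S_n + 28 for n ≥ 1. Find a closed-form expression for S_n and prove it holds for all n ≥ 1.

Claim: S_n = 2·(-3)^n + 7.

Base case: S_1 = 1, and 2·(-3)^1 + 7 = -6 + 7 = 1.
Assume S_j = 2·(-3)^j + 7 for some j ≥ 1.
Then S_{j+1} = -3S_j + 28 = -3·(2·(-3)^j + 7) + 28 = -6·(-3)^j − 21 + 28 = 2·(-3)^{j+1} + 7.
Hence S_n = 2·(-3)^n + 7 for every n ≥ 1, by induction.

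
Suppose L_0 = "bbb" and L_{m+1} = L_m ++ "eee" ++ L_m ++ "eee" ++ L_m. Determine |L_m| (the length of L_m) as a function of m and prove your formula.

Claim: |L_m| = 6·3^m − 3.

Base case: |L_0| = 3, and 6·3^0 − 3 = 3.
Assume |L_j| = 6·3^j − 3.
Then |L_{j+1}| = 3|L_j| + 6 = 3(6·3^j − 3) + 6 = 6·3^{j+1} − 9 + 6 = 6·3^{j+1} − 3.
So the formula holds for j+1, and by induction |L_m| = 6·3^m − 3 for all m ≥ 0.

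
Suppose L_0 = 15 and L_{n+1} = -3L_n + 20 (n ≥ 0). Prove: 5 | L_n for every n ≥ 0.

Base case: L_0 = 15 = 5·3, so 5 | L_0.
Assume 5 | L_m, so L_m = 5t for some integer t.
Then L_{m+1} = -3L_m + 20 = -3·(5t) + 20 = 5(-3t + 4), so 5 | L_{m+1}.
Hence 5 | L_n for every n ≥ 0, by induction.

5 | L_n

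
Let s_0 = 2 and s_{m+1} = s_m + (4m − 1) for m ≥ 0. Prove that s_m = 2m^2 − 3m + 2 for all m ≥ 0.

Base case: s_0 = 2, and 2·0^2 − 3·0 + 2 = 2.
Assume s_j = 2j^2 − 3j + 2.
Then s_{j+1} = s_j + (4j − 1) = (2j^2 − 3j + 2) + (4j − 1) = 2j^2 + j + 1,
and 2·(j+1)^2 − 3·(j+1) + 2 = 2j^2 + j + 1.
By induction, s_m = 2m^2 − 3m + 2 for all m ≥ 0.

s_m = 2m^2 − 3m + 2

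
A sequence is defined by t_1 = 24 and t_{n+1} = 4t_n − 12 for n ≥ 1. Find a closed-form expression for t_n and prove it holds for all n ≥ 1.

Claim: t_n = 5·4^n + 4.

Base case: t_1 = 24, and 5·4^1 + 4 = 20 + 4 = 24.
Assume t_k = 5·4^k + 4 for some k ≥ 1.
Then t_{k+1} = 4t_k − 12 = 4·(5·4^k + 4) − 12 = 20·4^k + 16 − 12 = 5·4^{k+1} + 4.
This completes the inductive step, so t_n = 5·4^n + 4 for all n ≥ 1.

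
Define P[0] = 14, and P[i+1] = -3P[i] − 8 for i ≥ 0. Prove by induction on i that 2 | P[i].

Base case: P[0] = 14 = 2·7, so 2 | P[0].
Assume 2 | P[k], so P[k] = 2t for some integer t.
Then P[k+1] = -3P[k] − 8 = -3·(2t) − 8 = 2(-3t − 4), so 2 | P[k+1].
Hence 2 | P[i] for every i ≥ 0, by induction.

2 | P[i]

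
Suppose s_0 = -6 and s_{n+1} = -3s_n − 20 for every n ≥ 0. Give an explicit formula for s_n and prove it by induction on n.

Claim: s_n = -(-3)^n − 5.

Base case: s_0 = -6, and -(-3)^0 − 5 = -1 − 5 = -6.
Assume s_r = -(-3)^r − 5 for some r ≥ 0.
Then s_{r+1} = -3s_r − 20 = -3·(-(-3)^r − 5) − 20 = 3·(-3)^r + 15 − 20 = -(-3)^{r+1} − 5.
This completes the inductive step, so s_n = -(-3)^n − 5 for all n ≥ 0.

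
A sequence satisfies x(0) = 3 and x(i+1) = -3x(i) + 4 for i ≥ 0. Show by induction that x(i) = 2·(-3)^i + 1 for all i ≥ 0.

Base case: x(0) = 3, and 2·(-3)^0 + 1 = 2 + 1 = 3.
Assume x(m) = 2·(-3)^m + 1 for some m ≥ 0.
Then x(m+1) = -3x(m) + 4 = -3·(2·(-3)^m + 1) + 4 = -6·(-3)^m − 3 + 4 = 2·(-3)^{m+1} + 1.
Hence x(i) = 2·(-3)^i + 1 for every i ≥ 0, by induction.

x(i) = 2·(-3)^i + 1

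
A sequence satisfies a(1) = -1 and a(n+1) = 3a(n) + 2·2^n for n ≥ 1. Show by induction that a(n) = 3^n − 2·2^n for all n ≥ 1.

Base case: a(1) = -1, and 3^1 − 2·2^1 = 3 − 4 = -1.
Assume a(k) = 3^k − 2·2^k for some k ≥ 1.
Then a(k+1) = 3a(k) + 2·2^k = 3·(3^k − 2·2^k) + 2·2^k = 3^{k+1} − 6·2^k + 2·2^k = 3^{k+1} − 4·2^k = 3^{k+1} − 2·2^{k+1}.
This completes the inductive step, so a(n) = 3^n − 2·2^n for all n ≥ 1.

a(n) = 3^n − 2·2^n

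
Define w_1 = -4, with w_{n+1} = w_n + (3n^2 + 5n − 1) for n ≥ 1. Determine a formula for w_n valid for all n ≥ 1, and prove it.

Claim: w_n = n^3 + n^2 − 3n − 3.

Base case: w_1 = -4, and 1^3 + 1^2 − 3·1 − 3 = -4.
Assume w_k = k^3 + k^2 − 3k − 3.
Then w_{k+1} = w_k + (3k^2 + 5k − 1) = (k^3 + k^2 − 3k − 3) + (3k^2 + 5k − 1) = k^3 + 4k^2 + 2k − 4,
and (k+1)^3 + (k+1)^2 − 3·(k+1) − 3 = k^3 + 4k^2 + 2k − 4.
By induction, w_n = n^3 + n^2 − 3n − 3 for all n ≥ 1.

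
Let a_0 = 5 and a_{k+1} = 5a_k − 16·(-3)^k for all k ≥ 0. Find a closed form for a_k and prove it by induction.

Claim: a_k = 3·5^k + 2·(-3)^k.

Base case: a_0 = 5, and 3·5^0 + 2·(-3)^0 = 3 + 2 = 5.
Assume a_m = 3·5^m + 2·(-3)^m for some m ≥ 0.
Then a_{m+1} = 5a_m − 16·(-3)^m = 5·(3·5^m + 2·(-3)^m) − 16·(-3)^m = 3·5^{m+1} + 10·(-3)^m − 16·(-3)^m = 3·5^{m+1} − 6·(-3)^m = 3·5^{m+1} + 2·(-3)^{m+1}.
Hence a_k = 3·5^k + 2·(-3)^k for every k ≥ 0, by induction.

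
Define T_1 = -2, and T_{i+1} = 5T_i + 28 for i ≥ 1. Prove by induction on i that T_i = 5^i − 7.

Base case: T_1 = -2, and 5^1 − 7 = 5 − 7 = -2.
Assume T_m = 5^m − 7 for some m ≥ 1.
Then T_{m+1} = 5T_m + 28 = 5·(5^m − 7) + 28 = 5^{m+1} − 35 + 28 = 5^{m+1} − 7.
This completes the inductive step, so T_i = 5^i − 7 for all i ≥ 1.

T_i = 5^i − 7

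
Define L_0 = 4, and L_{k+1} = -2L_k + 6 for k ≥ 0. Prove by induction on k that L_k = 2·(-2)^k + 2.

Base case: L_0 = 4, and 2·(-2)^0 + 2 = 2 + 2 = 4.
Assume L_j = 2·(-2)^j + 2 for some j ≥ 0.
Then L_{j+1} = -2L_j + 6 = -2·(2·(-2)^j + 2) + 6 = -4·(-2)^j − 4 + 6 = 2·(-2)^{j+1} + 2.
By induction, L_k = 2·(-2)^k + 2 for all k ≥ 0.

L_k = 2·(-2)^k + 2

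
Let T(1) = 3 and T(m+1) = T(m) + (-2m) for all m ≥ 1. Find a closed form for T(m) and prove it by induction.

Claim: T(m) = -m^2 + m + 3.

Base case: T(1) = 3, and -1^2 + 1 + 3 = 3.
Assume T(r) = -r^2 + r + 3.
Then T(r+1) = T(r) + (-2r) = (-r^2 + r + 3) + (-2r) = -r^2 − r + 3,
and -(r+1)^2 + (r+1) + 3 = -r^2 − r + 3.
This completes the inductive step, so T(m) = -m^2 + m + 3 for all m ≥ 1.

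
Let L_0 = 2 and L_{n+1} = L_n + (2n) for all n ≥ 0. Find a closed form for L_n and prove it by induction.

Claim: L_n = n^2 − n + 2.

Base case: L_0 = 2, and 0^2 − 0 + 2 = 2.
Assume L_j = j^2 − j + 2.
Then L_{j+1} = L_j + (2j) = (j^2 − j + 2) + (2j) = j^2 + j + 2,
and (j+1)^2 − (j+1) + 2 = j^2 + j + 2.
By induction, L_n = n^2 − n + 2 for all n ≥ 0.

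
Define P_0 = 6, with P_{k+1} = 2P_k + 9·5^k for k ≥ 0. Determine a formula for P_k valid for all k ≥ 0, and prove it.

Claim: P_k = 3·2^k + 3·5^k.

Base case: P_0 = 6, and 3·2^0 + 3·5^0 = 3 + 3 = 6.
Assume P_r = 3·2^r + 3·5^r for some r ≥ 0.
Then P_{r+1} = 2P_r + 9·5^r = 2·(3·2^r + 3·5^r) + 9·5^r = 3·2^{r+1} + 6·5^r + 9·5^r = 3·2^{r+1} + 15·5^r = 3·2^{r+1} + 3·5^{r+1}.
This completes the inductive step, so P_k = 3·2^k + 3·5^k for all k ≥ 0.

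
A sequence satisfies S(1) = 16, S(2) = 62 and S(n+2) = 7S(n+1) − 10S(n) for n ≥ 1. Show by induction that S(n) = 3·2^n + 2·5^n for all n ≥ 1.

Base cases: S(1) = 16 and 3·2^1 + 2·5^1 = 16; S(2) = 62 and 3·2^2 + 2·5^2 = 62.
Assume S(i) = 3·2^i + 2·5^i for all 1 ≤ i ≤ j, where j ≥ 2.
Then S(j+1) = 7S(j) − 10S(j−1) = 7·(3·2^j + 2·5^j) − 10·(3·2^{j−1} + 2·5^{j−1}) = 3·(7·2 − 10)2^{j−1} + 2·(7·5 − 10)5^{j−1} = 12·2^{j−1} + 50·5^{j−1} = 3·2^{j+1} + 2·5^{j+1}.
By strong induction, S(n) = 3·2^n + 2·5^n for all n ≥ 1.

S(n) = 3·2^n + 2·5^n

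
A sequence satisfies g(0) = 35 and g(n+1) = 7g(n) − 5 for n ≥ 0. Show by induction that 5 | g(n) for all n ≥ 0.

Base case: g(0) = 35 = 5·7, so 5 | g(0).
Assume 5 | g(j), so g(j) = 5t for some integer t.
Then g(j+1) = 7g(j) − 5 = 7·(5t) − 5 = 5(7t − 1), so 5 | g(j+1).
By induction, 5 | g(n) for all n ≥ 0.

5 | g(n)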